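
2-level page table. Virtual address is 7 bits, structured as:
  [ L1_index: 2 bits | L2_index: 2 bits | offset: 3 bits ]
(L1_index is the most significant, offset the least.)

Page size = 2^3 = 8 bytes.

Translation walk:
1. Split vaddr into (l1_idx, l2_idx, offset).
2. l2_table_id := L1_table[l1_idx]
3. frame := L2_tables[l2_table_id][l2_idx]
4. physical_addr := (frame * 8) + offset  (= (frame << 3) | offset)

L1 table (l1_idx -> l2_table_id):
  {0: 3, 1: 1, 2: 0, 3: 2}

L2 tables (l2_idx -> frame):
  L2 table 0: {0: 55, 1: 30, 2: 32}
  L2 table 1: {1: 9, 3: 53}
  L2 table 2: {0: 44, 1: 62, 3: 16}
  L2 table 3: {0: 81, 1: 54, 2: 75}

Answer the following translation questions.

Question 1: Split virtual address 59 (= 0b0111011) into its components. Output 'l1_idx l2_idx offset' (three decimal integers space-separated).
Answer: 1 3 3

Derivation:
vaddr = 59 = 0b0111011
  top 2 bits -> l1_idx = 1
  next 2 bits -> l2_idx = 3
  bottom 3 bits -> offset = 3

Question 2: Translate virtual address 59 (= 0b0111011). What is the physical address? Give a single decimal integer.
vaddr = 59 = 0b0111011
Split: l1_idx=1, l2_idx=3, offset=3
L1[1] = 1
L2[1][3] = 53
paddr = 53 * 8 + 3 = 427

Answer: 427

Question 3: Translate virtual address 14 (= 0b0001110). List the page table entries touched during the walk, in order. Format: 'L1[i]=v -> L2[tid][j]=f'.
Answer: L1[0]=3 -> L2[3][1]=54

Derivation:
vaddr = 14 = 0b0001110
Split: l1_idx=0, l2_idx=1, offset=6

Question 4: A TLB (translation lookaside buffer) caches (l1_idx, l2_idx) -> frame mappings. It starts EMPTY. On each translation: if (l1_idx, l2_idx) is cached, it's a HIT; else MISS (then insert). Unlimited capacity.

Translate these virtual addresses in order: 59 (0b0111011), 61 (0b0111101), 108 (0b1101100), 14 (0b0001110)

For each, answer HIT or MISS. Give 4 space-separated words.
Answer: MISS HIT MISS MISS

Derivation:
vaddr=59: (1,3) not in TLB -> MISS, insert
vaddr=61: (1,3) in TLB -> HIT
vaddr=108: (3,1) not in TLB -> MISS, insert
vaddr=14: (0,1) not in TLB -> MISS, insert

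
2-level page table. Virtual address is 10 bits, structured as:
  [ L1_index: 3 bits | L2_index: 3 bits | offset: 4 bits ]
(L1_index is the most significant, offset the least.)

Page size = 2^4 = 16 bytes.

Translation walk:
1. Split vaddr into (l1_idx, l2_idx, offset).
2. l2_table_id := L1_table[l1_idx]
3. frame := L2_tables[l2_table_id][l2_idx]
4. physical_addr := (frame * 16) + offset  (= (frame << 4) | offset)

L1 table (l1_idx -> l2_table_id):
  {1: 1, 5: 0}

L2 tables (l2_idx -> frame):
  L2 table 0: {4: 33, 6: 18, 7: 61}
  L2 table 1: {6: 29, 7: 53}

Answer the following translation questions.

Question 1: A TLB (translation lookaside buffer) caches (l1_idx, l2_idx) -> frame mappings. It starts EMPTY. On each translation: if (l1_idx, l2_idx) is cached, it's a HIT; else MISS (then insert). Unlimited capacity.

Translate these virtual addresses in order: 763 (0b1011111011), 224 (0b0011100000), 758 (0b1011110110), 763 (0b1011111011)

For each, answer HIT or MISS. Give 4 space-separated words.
Answer: MISS MISS HIT HIT

Derivation:
vaddr=763: (5,7) not in TLB -> MISS, insert
vaddr=224: (1,6) not in TLB -> MISS, insert
vaddr=758: (5,7) in TLB -> HIT
vaddr=763: (5,7) in TLB -> HIT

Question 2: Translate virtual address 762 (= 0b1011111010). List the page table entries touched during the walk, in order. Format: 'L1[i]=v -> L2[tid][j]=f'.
vaddr = 762 = 0b1011111010
Split: l1_idx=5, l2_idx=7, offset=10

Answer: L1[5]=0 -> L2[0][7]=61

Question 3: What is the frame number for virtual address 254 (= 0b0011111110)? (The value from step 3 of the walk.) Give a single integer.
vaddr = 254: l1_idx=1, l2_idx=7
L1[1] = 1; L2[1][7] = 53

Answer: 53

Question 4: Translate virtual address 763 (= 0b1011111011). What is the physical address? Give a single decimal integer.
Answer: 987

Derivation:
vaddr = 763 = 0b1011111011
Split: l1_idx=5, l2_idx=7, offset=11
L1[5] = 0
L2[0][7] = 61
paddr = 61 * 16 + 11 = 987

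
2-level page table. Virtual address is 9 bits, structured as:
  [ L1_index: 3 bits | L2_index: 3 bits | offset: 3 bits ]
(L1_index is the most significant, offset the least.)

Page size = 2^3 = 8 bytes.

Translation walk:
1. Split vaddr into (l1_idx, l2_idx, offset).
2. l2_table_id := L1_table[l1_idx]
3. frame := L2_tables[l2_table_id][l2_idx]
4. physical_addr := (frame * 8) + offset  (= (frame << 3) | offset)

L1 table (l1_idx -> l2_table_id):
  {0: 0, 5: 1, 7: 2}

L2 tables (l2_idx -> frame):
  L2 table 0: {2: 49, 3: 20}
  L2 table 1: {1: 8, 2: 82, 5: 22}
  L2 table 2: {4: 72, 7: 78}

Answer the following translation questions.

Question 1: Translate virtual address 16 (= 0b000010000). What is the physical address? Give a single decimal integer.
vaddr = 16 = 0b000010000
Split: l1_idx=0, l2_idx=2, offset=0
L1[0] = 0
L2[0][2] = 49
paddr = 49 * 8 + 0 = 392

Answer: 392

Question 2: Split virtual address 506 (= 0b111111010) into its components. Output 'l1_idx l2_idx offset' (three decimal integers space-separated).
vaddr = 506 = 0b111111010
  top 3 bits -> l1_idx = 7
  next 3 bits -> l2_idx = 7
  bottom 3 bits -> offset = 2

Answer: 7 7 2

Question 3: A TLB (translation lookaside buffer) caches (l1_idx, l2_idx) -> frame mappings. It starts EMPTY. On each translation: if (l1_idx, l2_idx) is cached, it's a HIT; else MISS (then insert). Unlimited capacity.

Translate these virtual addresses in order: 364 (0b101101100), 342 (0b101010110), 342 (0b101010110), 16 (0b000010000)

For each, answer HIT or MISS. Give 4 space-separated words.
Answer: MISS MISS HIT MISS

Derivation:
vaddr=364: (5,5) not in TLB -> MISS, insert
vaddr=342: (5,2) not in TLB -> MISS, insert
vaddr=342: (5,2) in TLB -> HIT
vaddr=16: (0,2) not in TLB -> MISS, insert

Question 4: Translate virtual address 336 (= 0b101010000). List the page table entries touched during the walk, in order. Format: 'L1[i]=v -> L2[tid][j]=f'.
Answer: L1[5]=1 -> L2[1][2]=82

Derivation:
vaddr = 336 = 0b101010000
Split: l1_idx=5, l2_idx=2, offset=0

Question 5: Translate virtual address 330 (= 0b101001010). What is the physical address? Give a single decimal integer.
vaddr = 330 = 0b101001010
Split: l1_idx=5, l2_idx=1, offset=2
L1[5] = 1
L2[1][1] = 8
paddr = 8 * 8 + 2 = 66

Answer: 66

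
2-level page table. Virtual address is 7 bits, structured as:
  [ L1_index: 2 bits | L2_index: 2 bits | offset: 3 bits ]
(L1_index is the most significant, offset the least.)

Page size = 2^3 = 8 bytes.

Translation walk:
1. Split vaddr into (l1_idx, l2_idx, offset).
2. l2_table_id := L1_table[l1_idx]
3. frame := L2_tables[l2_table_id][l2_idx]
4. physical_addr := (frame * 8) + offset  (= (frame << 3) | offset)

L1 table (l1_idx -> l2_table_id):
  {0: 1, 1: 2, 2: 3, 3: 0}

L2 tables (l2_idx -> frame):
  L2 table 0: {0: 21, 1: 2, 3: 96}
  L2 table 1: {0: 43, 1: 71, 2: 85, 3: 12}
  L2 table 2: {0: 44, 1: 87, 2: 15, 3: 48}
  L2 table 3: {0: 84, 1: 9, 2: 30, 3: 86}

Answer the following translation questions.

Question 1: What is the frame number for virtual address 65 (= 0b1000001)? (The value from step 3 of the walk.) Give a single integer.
Answer: 84

Derivation:
vaddr = 65: l1_idx=2, l2_idx=0
L1[2] = 3; L2[3][0] = 84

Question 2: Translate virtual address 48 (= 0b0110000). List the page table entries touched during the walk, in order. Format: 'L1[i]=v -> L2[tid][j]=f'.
Answer: L1[1]=2 -> L2[2][2]=15

Derivation:
vaddr = 48 = 0b0110000
Split: l1_idx=1, l2_idx=2, offset=0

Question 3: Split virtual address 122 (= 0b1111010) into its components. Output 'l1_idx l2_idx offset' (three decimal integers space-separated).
vaddr = 122 = 0b1111010
  top 2 bits -> l1_idx = 3
  next 2 bits -> l2_idx = 3
  bottom 3 bits -> offset = 2

Answer: 3 3 2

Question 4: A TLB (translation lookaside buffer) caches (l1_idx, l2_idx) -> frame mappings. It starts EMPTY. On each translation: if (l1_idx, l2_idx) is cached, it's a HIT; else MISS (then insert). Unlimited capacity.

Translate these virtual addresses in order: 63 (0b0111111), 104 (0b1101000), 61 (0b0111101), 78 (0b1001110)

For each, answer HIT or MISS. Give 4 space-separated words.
vaddr=63: (1,3) not in TLB -> MISS, insert
vaddr=104: (3,1) not in TLB -> MISS, insert
vaddr=61: (1,3) in TLB -> HIT
vaddr=78: (2,1) not in TLB -> MISS, insert

Answer: MISS MISS HIT MISS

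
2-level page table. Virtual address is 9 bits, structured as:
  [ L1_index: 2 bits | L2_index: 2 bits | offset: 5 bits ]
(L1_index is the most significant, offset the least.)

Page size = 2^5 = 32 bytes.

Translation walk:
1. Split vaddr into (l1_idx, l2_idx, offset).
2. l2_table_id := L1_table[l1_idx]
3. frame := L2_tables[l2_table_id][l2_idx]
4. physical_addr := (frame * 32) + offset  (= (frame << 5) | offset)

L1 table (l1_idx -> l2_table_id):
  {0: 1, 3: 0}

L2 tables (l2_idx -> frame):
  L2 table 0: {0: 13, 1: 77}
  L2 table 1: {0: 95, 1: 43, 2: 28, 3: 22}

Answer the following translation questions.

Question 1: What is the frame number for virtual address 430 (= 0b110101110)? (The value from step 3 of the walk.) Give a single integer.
Answer: 77

Derivation:
vaddr = 430: l1_idx=3, l2_idx=1
L1[3] = 0; L2[0][1] = 77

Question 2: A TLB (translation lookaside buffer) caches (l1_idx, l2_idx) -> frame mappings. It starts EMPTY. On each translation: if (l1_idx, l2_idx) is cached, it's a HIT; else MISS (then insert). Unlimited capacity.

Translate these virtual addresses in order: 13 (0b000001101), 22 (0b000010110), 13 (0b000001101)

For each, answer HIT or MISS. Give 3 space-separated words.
Answer: MISS HIT HIT

Derivation:
vaddr=13: (0,0) not in TLB -> MISS, insert
vaddr=22: (0,0) in TLB -> HIT
vaddr=13: (0,0) in TLB -> HIT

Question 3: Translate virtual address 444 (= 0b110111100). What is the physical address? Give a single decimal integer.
vaddr = 444 = 0b110111100
Split: l1_idx=3, l2_idx=1, offset=28
L1[3] = 0
L2[0][1] = 77
paddr = 77 * 32 + 28 = 2492

Answer: 2492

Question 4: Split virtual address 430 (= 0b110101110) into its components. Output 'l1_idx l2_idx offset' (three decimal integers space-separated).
vaddr = 430 = 0b110101110
  top 2 bits -> l1_idx = 3
  next 2 bits -> l2_idx = 1
  bottom 5 bits -> offset = 14

Answer: 3 1 14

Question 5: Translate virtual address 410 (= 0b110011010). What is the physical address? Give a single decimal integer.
Answer: 442

Derivation:
vaddr = 410 = 0b110011010
Split: l1_idx=3, l2_idx=0, offset=26
L1[3] = 0
L2[0][0] = 13
paddr = 13 * 32 + 26 = 442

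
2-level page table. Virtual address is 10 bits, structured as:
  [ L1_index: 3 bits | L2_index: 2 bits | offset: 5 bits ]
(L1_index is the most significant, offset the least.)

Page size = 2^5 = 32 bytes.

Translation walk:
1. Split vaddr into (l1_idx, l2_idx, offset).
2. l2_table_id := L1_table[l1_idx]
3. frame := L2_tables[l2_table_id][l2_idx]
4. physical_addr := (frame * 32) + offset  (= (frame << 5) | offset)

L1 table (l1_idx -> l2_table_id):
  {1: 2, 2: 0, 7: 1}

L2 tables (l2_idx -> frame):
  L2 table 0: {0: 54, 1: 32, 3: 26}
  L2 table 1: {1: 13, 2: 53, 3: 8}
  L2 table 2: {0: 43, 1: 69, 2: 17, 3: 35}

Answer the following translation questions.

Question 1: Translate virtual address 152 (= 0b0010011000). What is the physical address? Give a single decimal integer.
vaddr = 152 = 0b0010011000
Split: l1_idx=1, l2_idx=0, offset=24
L1[1] = 2
L2[2][0] = 43
paddr = 43 * 32 + 24 = 1400

Answer: 1400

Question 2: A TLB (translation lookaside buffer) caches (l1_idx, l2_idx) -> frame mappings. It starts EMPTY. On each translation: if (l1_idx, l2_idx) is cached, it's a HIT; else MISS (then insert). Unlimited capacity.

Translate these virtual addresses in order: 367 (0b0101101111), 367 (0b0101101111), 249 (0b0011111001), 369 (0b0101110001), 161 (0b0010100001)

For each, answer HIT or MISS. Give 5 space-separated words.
Answer: MISS HIT MISS HIT MISS

Derivation:
vaddr=367: (2,3) not in TLB -> MISS, insert
vaddr=367: (2,3) in TLB -> HIT
vaddr=249: (1,3) not in TLB -> MISS, insert
vaddr=369: (2,3) in TLB -> HIT
vaddr=161: (1,1) not in TLB -> MISS, insert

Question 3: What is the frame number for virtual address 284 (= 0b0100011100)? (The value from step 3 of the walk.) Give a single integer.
vaddr = 284: l1_idx=2, l2_idx=0
L1[2] = 0; L2[0][0] = 54

Answer: 54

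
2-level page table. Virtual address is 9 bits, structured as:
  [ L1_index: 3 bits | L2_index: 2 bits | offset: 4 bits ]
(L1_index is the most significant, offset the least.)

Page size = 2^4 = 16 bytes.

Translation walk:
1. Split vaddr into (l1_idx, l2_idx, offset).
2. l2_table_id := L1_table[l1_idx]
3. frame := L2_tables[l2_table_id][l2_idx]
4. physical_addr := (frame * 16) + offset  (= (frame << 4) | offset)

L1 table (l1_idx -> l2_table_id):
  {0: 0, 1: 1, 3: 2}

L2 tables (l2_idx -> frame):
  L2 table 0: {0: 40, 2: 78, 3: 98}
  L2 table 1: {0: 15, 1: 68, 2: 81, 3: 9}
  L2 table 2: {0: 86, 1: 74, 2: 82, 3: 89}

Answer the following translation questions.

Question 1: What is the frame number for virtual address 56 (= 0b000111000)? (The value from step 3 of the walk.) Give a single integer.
vaddr = 56: l1_idx=0, l2_idx=3
L1[0] = 0; L2[0][3] = 98

Answer: 98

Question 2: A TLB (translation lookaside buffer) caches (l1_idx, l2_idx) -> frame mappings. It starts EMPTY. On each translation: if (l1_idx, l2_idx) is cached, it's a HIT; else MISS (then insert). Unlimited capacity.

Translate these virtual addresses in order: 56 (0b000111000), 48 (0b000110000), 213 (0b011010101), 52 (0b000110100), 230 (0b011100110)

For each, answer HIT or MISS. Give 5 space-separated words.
Answer: MISS HIT MISS HIT MISS

Derivation:
vaddr=56: (0,3) not in TLB -> MISS, insert
vaddr=48: (0,3) in TLB -> HIT
vaddr=213: (3,1) not in TLB -> MISS, insert
vaddr=52: (0,3) in TLB -> HIT
vaddr=230: (3,2) not in TLB -> MISS, insert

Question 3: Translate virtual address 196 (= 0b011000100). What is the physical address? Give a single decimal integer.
vaddr = 196 = 0b011000100
Split: l1_idx=3, l2_idx=0, offset=4
L1[3] = 2
L2[2][0] = 86
paddr = 86 * 16 + 4 = 1380

Answer: 1380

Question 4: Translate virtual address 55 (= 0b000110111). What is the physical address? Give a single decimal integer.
vaddr = 55 = 0b000110111
Split: l1_idx=0, l2_idx=3, offset=7
L1[0] = 0
L2[0][3] = 98
paddr = 98 * 16 + 7 = 1575

Answer: 1575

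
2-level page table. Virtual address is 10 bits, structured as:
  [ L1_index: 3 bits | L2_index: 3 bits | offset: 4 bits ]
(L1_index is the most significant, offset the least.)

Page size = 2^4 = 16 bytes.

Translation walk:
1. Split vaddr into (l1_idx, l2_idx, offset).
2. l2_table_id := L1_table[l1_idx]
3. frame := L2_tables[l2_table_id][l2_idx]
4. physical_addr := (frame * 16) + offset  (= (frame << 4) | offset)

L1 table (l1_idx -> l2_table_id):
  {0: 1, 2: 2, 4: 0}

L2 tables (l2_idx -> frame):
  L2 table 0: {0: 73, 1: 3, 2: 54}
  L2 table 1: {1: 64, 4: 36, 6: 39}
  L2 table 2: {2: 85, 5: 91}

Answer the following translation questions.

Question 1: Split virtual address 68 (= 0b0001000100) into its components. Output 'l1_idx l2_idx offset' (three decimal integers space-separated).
vaddr = 68 = 0b0001000100
  top 3 bits -> l1_idx = 0
  next 3 bits -> l2_idx = 4
  bottom 4 bits -> offset = 4

Answer: 0 4 4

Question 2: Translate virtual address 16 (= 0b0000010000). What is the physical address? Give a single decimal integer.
vaddr = 16 = 0b0000010000
Split: l1_idx=0, l2_idx=1, offset=0
L1[0] = 1
L2[1][1] = 64
paddr = 64 * 16 + 0 = 1024

Answer: 1024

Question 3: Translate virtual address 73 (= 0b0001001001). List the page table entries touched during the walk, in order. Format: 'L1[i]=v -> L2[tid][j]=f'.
Answer: L1[0]=1 -> L2[1][4]=36

Derivation:
vaddr = 73 = 0b0001001001
Split: l1_idx=0, l2_idx=4, offset=9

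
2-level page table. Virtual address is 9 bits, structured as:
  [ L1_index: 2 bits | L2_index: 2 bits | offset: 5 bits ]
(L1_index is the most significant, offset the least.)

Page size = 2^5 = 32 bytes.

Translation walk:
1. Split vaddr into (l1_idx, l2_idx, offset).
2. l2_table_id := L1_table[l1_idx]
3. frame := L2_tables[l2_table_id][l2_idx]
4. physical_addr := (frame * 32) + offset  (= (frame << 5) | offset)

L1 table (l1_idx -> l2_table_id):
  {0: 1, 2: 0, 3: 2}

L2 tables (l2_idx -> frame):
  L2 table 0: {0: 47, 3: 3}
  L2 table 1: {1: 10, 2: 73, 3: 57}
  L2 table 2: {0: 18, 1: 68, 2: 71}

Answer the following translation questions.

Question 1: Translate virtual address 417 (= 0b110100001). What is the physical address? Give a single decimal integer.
vaddr = 417 = 0b110100001
Split: l1_idx=3, l2_idx=1, offset=1
L1[3] = 2
L2[2][1] = 68
paddr = 68 * 32 + 1 = 2177

Answer: 2177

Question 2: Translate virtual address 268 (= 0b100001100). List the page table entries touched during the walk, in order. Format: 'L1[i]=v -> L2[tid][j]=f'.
Answer: L1[2]=0 -> L2[0][0]=47

Derivation:
vaddr = 268 = 0b100001100
Split: l1_idx=2, l2_idx=0, offset=12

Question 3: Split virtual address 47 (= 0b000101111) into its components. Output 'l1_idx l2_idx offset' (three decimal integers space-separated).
vaddr = 47 = 0b000101111
  top 2 bits -> l1_idx = 0
  next 2 bits -> l2_idx = 1
  bottom 5 bits -> offset = 15

Answer: 0 1 15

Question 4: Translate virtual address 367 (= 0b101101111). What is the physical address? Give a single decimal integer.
Answer: 111

Derivation:
vaddr = 367 = 0b101101111
Split: l1_idx=2, l2_idx=3, offset=15
L1[2] = 0
L2[0][3] = 3
paddr = 3 * 32 + 15 = 111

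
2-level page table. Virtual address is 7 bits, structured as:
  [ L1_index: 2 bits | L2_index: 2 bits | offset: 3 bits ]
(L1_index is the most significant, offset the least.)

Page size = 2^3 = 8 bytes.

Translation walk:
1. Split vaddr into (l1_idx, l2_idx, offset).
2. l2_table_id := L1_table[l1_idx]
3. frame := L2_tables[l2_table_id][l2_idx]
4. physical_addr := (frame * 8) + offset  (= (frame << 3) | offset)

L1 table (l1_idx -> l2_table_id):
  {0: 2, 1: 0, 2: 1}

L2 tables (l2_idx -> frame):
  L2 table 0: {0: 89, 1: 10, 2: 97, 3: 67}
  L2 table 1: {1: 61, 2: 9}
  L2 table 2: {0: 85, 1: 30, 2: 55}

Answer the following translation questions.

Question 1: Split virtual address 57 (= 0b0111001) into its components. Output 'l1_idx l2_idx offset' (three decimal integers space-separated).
vaddr = 57 = 0b0111001
  top 2 bits -> l1_idx = 1
  next 2 bits -> l2_idx = 3
  bottom 3 bits -> offset = 1

Answer: 1 3 1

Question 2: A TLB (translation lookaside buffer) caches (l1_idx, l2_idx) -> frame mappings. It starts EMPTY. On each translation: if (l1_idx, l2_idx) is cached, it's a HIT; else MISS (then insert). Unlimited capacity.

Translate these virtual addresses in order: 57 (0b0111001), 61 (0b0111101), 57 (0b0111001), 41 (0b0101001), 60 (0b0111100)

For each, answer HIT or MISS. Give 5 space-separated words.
Answer: MISS HIT HIT MISS HIT

Derivation:
vaddr=57: (1,3) not in TLB -> MISS, insert
vaddr=61: (1,3) in TLB -> HIT
vaddr=57: (1,3) in TLB -> HIT
vaddr=41: (1,1) not in TLB -> MISS, insert
vaddr=60: (1,3) in TLB -> HIT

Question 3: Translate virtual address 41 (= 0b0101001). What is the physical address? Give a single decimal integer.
Answer: 81

Derivation:
vaddr = 41 = 0b0101001
Split: l1_idx=1, l2_idx=1, offset=1
L1[1] = 0
L2[0][1] = 10
paddr = 10 * 8 + 1 = 81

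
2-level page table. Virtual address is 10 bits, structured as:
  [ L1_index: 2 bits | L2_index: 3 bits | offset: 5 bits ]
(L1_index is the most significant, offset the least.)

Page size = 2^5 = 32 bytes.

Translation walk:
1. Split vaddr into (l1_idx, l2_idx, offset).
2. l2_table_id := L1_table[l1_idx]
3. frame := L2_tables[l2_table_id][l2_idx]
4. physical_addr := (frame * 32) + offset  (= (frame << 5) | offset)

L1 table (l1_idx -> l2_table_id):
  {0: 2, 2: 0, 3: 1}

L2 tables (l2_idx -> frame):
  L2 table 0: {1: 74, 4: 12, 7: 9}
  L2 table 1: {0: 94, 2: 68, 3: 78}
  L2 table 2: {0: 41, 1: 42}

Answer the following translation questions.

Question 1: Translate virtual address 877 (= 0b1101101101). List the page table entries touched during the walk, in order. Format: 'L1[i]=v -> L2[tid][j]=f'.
vaddr = 877 = 0b1101101101
Split: l1_idx=3, l2_idx=3, offset=13

Answer: L1[3]=1 -> L2[1][3]=78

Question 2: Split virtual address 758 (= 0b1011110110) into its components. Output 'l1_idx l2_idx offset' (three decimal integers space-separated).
Answer: 2 7 22

Derivation:
vaddr = 758 = 0b1011110110
  top 2 bits -> l1_idx = 2
  next 3 bits -> l2_idx = 7
  bottom 5 bits -> offset = 22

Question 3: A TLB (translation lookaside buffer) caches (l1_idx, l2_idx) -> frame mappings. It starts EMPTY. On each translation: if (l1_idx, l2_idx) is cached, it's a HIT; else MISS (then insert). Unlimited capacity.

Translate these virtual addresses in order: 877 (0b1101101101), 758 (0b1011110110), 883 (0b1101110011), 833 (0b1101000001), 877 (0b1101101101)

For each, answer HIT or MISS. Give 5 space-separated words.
Answer: MISS MISS HIT MISS HIT

Derivation:
vaddr=877: (3,3) not in TLB -> MISS, insert
vaddr=758: (2,7) not in TLB -> MISS, insert
vaddr=883: (3,3) in TLB -> HIT
vaddr=833: (3,2) not in TLB -> MISS, insert
vaddr=877: (3,3) in TLB -> HIT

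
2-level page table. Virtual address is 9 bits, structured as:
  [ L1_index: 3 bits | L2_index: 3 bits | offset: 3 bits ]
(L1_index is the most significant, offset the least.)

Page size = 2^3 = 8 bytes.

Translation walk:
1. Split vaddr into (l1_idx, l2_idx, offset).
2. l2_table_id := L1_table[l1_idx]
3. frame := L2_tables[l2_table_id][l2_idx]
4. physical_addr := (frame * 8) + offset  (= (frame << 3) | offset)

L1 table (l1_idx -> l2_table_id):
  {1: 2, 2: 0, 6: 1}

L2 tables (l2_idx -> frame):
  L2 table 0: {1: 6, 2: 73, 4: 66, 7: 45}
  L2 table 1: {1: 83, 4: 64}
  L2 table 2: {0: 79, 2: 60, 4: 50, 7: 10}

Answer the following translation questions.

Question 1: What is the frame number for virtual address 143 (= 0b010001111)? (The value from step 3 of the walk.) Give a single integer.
vaddr = 143: l1_idx=2, l2_idx=1
L1[2] = 0; L2[0][1] = 6

Answer: 6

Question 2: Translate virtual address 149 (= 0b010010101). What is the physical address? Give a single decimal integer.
vaddr = 149 = 0b010010101
Split: l1_idx=2, l2_idx=2, offset=5
L1[2] = 0
L2[0][2] = 73
paddr = 73 * 8 + 5 = 589

Answer: 589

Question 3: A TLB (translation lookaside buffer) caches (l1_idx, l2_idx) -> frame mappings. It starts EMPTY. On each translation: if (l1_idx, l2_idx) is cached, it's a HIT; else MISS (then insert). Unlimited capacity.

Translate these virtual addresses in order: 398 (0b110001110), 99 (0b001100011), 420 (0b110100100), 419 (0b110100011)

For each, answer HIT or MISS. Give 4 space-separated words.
vaddr=398: (6,1) not in TLB -> MISS, insert
vaddr=99: (1,4) not in TLB -> MISS, insert
vaddr=420: (6,4) not in TLB -> MISS, insert
vaddr=419: (6,4) in TLB -> HIT

Answer: MISS MISS MISS HIT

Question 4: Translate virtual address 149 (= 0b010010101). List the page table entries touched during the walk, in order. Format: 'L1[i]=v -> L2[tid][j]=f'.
vaddr = 149 = 0b010010101
Split: l1_idx=2, l2_idx=2, offset=5

Answer: L1[2]=0 -> L2[0][2]=73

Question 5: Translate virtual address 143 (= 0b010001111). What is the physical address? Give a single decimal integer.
vaddr = 143 = 0b010001111
Split: l1_idx=2, l2_idx=1, offset=7
L1[2] = 0
L2[0][1] = 6
paddr = 6 * 8 + 7 = 55

Answer: 55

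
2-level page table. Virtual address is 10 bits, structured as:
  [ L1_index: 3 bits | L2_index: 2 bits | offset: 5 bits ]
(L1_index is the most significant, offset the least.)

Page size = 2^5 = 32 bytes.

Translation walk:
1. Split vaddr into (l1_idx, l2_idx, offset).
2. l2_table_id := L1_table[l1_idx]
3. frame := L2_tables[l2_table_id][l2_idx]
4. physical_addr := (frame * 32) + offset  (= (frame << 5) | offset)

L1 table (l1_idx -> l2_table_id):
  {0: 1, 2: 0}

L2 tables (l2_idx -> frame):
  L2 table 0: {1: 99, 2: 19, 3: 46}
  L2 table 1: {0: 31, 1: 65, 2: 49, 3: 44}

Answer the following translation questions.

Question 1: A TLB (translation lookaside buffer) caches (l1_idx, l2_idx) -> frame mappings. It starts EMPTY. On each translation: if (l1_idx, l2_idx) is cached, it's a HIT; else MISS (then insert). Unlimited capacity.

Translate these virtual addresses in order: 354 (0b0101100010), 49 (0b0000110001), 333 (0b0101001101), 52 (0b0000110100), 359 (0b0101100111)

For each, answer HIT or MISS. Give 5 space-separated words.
Answer: MISS MISS MISS HIT HIT

Derivation:
vaddr=354: (2,3) not in TLB -> MISS, insert
vaddr=49: (0,1) not in TLB -> MISS, insert
vaddr=333: (2,2) not in TLB -> MISS, insert
vaddr=52: (0,1) in TLB -> HIT
vaddr=359: (2,3) in TLB -> HIT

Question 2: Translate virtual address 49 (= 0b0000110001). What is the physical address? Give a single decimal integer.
vaddr = 49 = 0b0000110001
Split: l1_idx=0, l2_idx=1, offset=17
L1[0] = 1
L2[1][1] = 65
paddr = 65 * 32 + 17 = 2097

Answer: 2097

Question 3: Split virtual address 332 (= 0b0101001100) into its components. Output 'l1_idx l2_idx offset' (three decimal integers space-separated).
Answer: 2 2 12

Derivation:
vaddr = 332 = 0b0101001100
  top 3 bits -> l1_idx = 2
  next 2 bits -> l2_idx = 2
  bottom 5 bits -> offset = 12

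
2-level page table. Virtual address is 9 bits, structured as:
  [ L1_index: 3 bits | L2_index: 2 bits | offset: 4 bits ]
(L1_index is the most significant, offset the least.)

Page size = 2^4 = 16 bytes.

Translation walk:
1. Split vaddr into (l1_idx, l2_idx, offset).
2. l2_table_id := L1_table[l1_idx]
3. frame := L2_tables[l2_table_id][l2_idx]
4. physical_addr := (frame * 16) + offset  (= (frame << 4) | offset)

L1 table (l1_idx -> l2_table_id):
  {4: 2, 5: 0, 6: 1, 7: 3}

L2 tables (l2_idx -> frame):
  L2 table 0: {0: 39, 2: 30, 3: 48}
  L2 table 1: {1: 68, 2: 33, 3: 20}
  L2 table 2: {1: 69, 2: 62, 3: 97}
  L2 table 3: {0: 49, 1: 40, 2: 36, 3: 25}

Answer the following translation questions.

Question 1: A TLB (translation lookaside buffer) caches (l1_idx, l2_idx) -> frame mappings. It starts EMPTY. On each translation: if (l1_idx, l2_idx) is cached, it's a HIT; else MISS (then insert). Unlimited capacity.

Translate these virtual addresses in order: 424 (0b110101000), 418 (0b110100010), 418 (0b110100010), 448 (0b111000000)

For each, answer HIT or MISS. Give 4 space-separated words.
vaddr=424: (6,2) not in TLB -> MISS, insert
vaddr=418: (6,2) in TLB -> HIT
vaddr=418: (6,2) in TLB -> HIT
vaddr=448: (7,0) not in TLB -> MISS, insert

Answer: MISS HIT HIT MISS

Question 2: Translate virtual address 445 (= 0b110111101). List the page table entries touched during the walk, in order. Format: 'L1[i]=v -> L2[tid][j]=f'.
Answer: L1[6]=1 -> L2[1][3]=20

Derivation:
vaddr = 445 = 0b110111101
Split: l1_idx=6, l2_idx=3, offset=13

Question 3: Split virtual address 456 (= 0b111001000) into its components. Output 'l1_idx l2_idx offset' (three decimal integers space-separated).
vaddr = 456 = 0b111001000
  top 3 bits -> l1_idx = 7
  next 2 bits -> l2_idx = 0
  bottom 4 bits -> offset = 8

Answer: 7 0 8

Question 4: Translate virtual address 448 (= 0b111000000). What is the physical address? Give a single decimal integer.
Answer: 784

Derivation:
vaddr = 448 = 0b111000000
Split: l1_idx=7, l2_idx=0, offset=0
L1[7] = 3
L2[3][0] = 49
paddr = 49 * 16 + 0 = 784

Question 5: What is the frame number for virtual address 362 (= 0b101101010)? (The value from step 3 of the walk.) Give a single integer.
vaddr = 362: l1_idx=5, l2_idx=2
L1[5] = 0; L2[0][2] = 30

Answer: 30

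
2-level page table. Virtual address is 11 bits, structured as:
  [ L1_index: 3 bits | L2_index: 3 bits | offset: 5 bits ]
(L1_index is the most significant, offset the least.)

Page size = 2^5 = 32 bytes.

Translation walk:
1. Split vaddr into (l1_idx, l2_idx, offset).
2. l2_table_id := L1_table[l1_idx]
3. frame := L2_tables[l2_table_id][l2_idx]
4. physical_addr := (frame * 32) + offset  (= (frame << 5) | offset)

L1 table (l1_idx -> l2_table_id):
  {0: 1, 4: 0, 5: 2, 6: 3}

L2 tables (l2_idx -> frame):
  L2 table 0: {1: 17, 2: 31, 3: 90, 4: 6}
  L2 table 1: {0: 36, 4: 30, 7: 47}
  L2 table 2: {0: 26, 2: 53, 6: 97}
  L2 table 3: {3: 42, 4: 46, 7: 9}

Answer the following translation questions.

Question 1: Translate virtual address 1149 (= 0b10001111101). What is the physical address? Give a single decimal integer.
vaddr = 1149 = 0b10001111101
Split: l1_idx=4, l2_idx=3, offset=29
L1[4] = 0
L2[0][3] = 90
paddr = 90 * 32 + 29 = 2909

Answer: 2909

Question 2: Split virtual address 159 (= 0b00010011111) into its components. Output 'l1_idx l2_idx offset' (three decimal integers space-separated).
vaddr = 159 = 0b00010011111
  top 3 bits -> l1_idx = 0
  next 3 bits -> l2_idx = 4
  bottom 5 bits -> offset = 31

Answer: 0 4 31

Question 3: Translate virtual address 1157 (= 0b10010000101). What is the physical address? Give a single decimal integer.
Answer: 197

Derivation:
vaddr = 1157 = 0b10010000101
Split: l1_idx=4, l2_idx=4, offset=5
L1[4] = 0
L2[0][4] = 6
paddr = 6 * 32 + 5 = 197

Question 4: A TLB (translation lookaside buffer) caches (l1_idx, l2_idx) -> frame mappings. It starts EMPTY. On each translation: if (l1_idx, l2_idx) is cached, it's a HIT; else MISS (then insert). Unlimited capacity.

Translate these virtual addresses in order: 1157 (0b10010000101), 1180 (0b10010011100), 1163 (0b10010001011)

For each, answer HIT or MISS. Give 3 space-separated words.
vaddr=1157: (4,4) not in TLB -> MISS, insert
vaddr=1180: (4,4) in TLB -> HIT
vaddr=1163: (4,4) in TLB -> HIT

Answer: MISS HIT HIT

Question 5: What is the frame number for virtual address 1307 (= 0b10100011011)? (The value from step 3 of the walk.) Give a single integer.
vaddr = 1307: l1_idx=5, l2_idx=0
L1[5] = 2; L2[2][0] = 26

Answer: 26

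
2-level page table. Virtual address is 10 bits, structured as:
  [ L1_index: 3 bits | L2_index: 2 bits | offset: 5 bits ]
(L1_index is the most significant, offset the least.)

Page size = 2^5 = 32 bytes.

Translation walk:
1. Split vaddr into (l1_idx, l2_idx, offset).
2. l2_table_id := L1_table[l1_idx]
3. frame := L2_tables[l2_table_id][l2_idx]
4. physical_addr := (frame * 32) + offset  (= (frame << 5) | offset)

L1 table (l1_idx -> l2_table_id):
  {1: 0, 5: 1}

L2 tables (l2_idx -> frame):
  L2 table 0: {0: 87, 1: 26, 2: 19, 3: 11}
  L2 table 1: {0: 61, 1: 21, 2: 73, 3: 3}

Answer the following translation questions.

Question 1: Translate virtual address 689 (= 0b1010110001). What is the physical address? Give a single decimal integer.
Answer: 689

Derivation:
vaddr = 689 = 0b1010110001
Split: l1_idx=5, l2_idx=1, offset=17
L1[5] = 1
L2[1][1] = 21
paddr = 21 * 32 + 17 = 689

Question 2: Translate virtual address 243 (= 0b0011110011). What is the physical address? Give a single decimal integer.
Answer: 371

Derivation:
vaddr = 243 = 0b0011110011
Split: l1_idx=1, l2_idx=3, offset=19
L1[1] = 0
L2[0][3] = 11
paddr = 11 * 32 + 19 = 371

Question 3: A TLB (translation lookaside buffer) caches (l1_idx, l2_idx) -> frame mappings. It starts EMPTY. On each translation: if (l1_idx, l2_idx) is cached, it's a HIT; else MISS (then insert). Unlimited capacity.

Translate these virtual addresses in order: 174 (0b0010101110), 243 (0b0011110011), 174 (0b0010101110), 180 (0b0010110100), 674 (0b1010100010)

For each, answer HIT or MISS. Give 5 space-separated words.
vaddr=174: (1,1) not in TLB -> MISS, insert
vaddr=243: (1,3) not in TLB -> MISS, insert
vaddr=174: (1,1) in TLB -> HIT
vaddr=180: (1,1) in TLB -> HIT
vaddr=674: (5,1) not in TLB -> MISS, insert

Answer: MISS MISS HIT HIT MISS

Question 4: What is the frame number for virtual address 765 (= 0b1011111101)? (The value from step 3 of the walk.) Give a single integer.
vaddr = 765: l1_idx=5, l2_idx=3
L1[5] = 1; L2[1][3] = 3

Answer: 3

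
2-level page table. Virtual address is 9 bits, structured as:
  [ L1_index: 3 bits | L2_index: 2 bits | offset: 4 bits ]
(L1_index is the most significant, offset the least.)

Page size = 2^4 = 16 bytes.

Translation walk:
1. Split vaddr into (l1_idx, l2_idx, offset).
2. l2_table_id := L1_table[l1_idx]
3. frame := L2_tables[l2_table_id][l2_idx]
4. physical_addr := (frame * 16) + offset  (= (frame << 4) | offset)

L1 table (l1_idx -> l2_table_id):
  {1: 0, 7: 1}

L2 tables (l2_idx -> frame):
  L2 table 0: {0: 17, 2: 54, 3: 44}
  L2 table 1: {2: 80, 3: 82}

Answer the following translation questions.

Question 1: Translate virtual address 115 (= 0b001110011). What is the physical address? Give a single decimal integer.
Answer: 707

Derivation:
vaddr = 115 = 0b001110011
Split: l1_idx=1, l2_idx=3, offset=3
L1[1] = 0
L2[0][3] = 44
paddr = 44 * 16 + 3 = 707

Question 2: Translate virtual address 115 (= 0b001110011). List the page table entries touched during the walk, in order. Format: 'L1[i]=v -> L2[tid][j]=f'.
Answer: L1[1]=0 -> L2[0][3]=44

Derivation:
vaddr = 115 = 0b001110011
Split: l1_idx=1, l2_idx=3, offset=3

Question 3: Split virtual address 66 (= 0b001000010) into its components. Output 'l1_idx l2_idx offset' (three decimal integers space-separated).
Answer: 1 0 2

Derivation:
vaddr = 66 = 0b001000010
  top 3 bits -> l1_idx = 1
  next 2 bits -> l2_idx = 0
  bottom 4 bits -> offset = 2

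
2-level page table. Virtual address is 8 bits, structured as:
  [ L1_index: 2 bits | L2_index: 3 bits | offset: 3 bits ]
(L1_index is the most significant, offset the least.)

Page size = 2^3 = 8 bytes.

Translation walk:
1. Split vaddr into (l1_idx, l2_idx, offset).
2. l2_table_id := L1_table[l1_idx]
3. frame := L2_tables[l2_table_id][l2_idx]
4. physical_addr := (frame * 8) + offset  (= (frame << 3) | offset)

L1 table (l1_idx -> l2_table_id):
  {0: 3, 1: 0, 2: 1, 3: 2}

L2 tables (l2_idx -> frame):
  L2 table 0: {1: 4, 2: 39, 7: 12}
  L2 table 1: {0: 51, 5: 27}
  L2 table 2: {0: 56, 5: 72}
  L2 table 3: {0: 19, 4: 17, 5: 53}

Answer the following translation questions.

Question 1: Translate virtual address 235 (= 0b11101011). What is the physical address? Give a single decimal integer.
vaddr = 235 = 0b11101011
Split: l1_idx=3, l2_idx=5, offset=3
L1[3] = 2
L2[2][5] = 72
paddr = 72 * 8 + 3 = 579

Answer: 579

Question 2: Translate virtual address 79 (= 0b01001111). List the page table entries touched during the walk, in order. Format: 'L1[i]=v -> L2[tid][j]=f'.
Answer: L1[1]=0 -> L2[0][1]=4

Derivation:
vaddr = 79 = 0b01001111
Split: l1_idx=1, l2_idx=1, offset=7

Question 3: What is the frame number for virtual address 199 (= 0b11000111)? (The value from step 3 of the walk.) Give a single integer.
vaddr = 199: l1_idx=3, l2_idx=0
L1[3] = 2; L2[2][0] = 56

Answer: 56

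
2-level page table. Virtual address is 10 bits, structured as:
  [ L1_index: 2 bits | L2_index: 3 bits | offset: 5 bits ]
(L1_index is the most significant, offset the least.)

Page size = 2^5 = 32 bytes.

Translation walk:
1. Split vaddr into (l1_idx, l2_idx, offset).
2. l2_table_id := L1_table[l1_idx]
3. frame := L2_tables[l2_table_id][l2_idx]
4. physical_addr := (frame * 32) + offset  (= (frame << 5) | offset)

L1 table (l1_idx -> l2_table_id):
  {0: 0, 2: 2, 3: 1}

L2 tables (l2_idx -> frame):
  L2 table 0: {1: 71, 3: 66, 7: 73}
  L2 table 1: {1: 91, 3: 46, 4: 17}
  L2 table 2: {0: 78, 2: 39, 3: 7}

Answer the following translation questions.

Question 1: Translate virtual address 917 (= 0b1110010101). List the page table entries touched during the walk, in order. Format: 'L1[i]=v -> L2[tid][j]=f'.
Answer: L1[3]=1 -> L2[1][4]=17

Derivation:
vaddr = 917 = 0b1110010101
Split: l1_idx=3, l2_idx=4, offset=21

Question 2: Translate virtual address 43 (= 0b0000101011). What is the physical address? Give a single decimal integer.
vaddr = 43 = 0b0000101011
Split: l1_idx=0, l2_idx=1, offset=11
L1[0] = 0
L2[0][1] = 71
paddr = 71 * 32 + 11 = 2283

Answer: 2283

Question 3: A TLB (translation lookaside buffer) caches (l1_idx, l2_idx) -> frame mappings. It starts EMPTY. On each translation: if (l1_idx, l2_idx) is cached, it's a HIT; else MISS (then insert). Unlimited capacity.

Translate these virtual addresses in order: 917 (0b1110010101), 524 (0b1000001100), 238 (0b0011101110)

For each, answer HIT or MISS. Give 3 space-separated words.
vaddr=917: (3,4) not in TLB -> MISS, insert
vaddr=524: (2,0) not in TLB -> MISS, insert
vaddr=238: (0,7) not in TLB -> MISS, insert

Answer: MISS MISS MISS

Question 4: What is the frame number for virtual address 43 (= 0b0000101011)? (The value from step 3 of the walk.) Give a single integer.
Answer: 71

Derivation:
vaddr = 43: l1_idx=0, l2_idx=1
L1[0] = 0; L2[0][1] = 71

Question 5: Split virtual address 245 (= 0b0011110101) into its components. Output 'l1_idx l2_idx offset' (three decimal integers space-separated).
Answer: 0 7 21

Derivation:
vaddr = 245 = 0b0011110101
  top 2 bits -> l1_idx = 0
  next 3 bits -> l2_idx = 7
  bottom 5 bits -> offset = 21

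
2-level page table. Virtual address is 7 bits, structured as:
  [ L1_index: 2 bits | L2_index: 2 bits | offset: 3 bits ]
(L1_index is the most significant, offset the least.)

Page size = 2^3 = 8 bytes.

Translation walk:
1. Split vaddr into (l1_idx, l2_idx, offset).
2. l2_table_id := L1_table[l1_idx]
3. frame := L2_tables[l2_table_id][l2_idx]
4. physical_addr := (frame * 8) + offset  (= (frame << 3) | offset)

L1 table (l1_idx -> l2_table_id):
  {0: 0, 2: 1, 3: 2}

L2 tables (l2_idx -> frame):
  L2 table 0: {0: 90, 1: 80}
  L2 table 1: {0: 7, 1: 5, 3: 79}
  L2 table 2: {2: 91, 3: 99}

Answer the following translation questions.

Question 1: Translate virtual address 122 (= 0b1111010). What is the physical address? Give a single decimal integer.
Answer: 794

Derivation:
vaddr = 122 = 0b1111010
Split: l1_idx=3, l2_idx=3, offset=2
L1[3] = 2
L2[2][3] = 99
paddr = 99 * 8 + 2 = 794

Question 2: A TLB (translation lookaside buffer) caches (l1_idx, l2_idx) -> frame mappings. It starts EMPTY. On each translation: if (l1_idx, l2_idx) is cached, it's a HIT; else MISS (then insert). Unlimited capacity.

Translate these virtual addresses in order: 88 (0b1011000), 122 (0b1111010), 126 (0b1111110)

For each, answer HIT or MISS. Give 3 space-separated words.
vaddr=88: (2,3) not in TLB -> MISS, insert
vaddr=122: (3,3) not in TLB -> MISS, insert
vaddr=126: (3,3) in TLB -> HIT

Answer: MISS MISS HIT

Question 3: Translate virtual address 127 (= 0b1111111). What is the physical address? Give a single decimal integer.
vaddr = 127 = 0b1111111
Split: l1_idx=3, l2_idx=3, offset=7
L1[3] = 2
L2[2][3] = 99
paddr = 99 * 8 + 7 = 799

Answer: 799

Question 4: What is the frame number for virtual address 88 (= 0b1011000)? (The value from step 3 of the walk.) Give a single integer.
vaddr = 88: l1_idx=2, l2_idx=3
L1[2] = 1; L2[1][3] = 79

Answer: 79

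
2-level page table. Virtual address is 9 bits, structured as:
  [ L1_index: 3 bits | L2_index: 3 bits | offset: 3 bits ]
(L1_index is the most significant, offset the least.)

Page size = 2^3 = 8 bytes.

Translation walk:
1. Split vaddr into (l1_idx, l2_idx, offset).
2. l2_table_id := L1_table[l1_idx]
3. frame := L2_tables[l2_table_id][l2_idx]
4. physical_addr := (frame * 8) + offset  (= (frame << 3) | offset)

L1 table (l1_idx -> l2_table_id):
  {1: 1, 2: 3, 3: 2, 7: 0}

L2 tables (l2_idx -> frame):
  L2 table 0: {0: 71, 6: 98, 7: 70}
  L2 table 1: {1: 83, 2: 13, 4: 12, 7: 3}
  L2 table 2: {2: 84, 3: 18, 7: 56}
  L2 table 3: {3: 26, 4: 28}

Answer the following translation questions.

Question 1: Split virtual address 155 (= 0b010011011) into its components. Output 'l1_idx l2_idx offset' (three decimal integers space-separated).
vaddr = 155 = 0b010011011
  top 3 bits -> l1_idx = 2
  next 3 bits -> l2_idx = 3
  bottom 3 bits -> offset = 3

Answer: 2 3 3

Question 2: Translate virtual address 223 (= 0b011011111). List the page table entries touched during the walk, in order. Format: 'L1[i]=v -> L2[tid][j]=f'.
Answer: L1[3]=2 -> L2[2][3]=18

Derivation:
vaddr = 223 = 0b011011111
Split: l1_idx=3, l2_idx=3, offset=7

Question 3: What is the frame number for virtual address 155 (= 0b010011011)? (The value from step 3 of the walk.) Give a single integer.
Answer: 26

Derivation:
vaddr = 155: l1_idx=2, l2_idx=3
L1[2] = 3; L2[3][3] = 26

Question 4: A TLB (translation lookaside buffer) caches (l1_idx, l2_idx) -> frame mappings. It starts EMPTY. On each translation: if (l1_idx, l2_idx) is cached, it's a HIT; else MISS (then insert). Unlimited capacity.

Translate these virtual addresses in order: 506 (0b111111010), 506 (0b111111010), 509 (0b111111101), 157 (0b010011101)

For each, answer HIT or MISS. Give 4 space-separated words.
vaddr=506: (7,7) not in TLB -> MISS, insert
vaddr=506: (7,7) in TLB -> HIT
vaddr=509: (7,7) in TLB -> HIT
vaddr=157: (2,3) not in TLB -> MISS, insert

Answer: MISS HIT HIT MISS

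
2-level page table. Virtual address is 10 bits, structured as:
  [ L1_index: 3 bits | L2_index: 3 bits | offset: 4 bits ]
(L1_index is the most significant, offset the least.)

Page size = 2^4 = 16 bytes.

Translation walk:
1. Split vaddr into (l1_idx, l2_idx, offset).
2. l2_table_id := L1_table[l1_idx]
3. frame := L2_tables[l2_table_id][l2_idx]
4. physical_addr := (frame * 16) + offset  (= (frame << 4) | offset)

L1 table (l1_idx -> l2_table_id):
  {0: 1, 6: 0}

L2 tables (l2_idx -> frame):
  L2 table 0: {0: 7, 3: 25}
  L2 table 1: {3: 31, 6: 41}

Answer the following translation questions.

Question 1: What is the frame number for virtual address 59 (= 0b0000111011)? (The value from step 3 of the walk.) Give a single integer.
Answer: 31

Derivation:
vaddr = 59: l1_idx=0, l2_idx=3
L1[0] = 1; L2[1][3] = 31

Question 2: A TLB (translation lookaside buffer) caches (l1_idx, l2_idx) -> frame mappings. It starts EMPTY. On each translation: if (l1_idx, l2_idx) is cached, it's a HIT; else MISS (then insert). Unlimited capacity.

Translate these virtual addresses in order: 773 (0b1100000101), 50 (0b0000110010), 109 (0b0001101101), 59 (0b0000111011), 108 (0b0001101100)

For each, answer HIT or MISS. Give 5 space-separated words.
Answer: MISS MISS MISS HIT HIT

Derivation:
vaddr=773: (6,0) not in TLB -> MISS, insert
vaddr=50: (0,3) not in TLB -> MISS, insert
vaddr=109: (0,6) not in TLB -> MISS, insert
vaddr=59: (0,3) in TLB -> HIT
vaddr=108: (0,6) in TLB -> HIT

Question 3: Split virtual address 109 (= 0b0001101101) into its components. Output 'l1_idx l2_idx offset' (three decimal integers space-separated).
vaddr = 109 = 0b0001101101
  top 3 bits -> l1_idx = 0
  next 3 bits -> l2_idx = 6
  bottom 4 bits -> offset = 13

Answer: 0 6 13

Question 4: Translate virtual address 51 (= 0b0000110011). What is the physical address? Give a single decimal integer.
Answer: 499

Derivation:
vaddr = 51 = 0b0000110011
Split: l1_idx=0, l2_idx=3, offset=3
L1[0] = 1
L2[1][3] = 31
paddr = 31 * 16 + 3 = 499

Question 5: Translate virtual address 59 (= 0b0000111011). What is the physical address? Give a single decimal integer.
vaddr = 59 = 0b0000111011
Split: l1_idx=0, l2_idx=3, offset=11
L1[0] = 1
L2[1][3] = 31
paddr = 31 * 16 + 11 = 507

Answer: 507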